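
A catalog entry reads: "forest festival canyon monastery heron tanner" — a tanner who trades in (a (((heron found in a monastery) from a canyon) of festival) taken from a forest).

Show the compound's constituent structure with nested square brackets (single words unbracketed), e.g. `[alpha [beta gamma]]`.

[[forest [festival [canyon [monastery heron]]]] tanner]

Whole compound: head "tanner", modifier "forest festival canyon monastery heron".
Inside "forest festival canyon monastery heron": head "heron" (specifically "festival canyon monastery heron"), modifier "forest".
Inside "festival canyon monastery heron": head "heron" (specifically "canyon monastery heron"), modifier "festival".
Inside "canyon monastery heron": head "heron" (specifically "monastery heron"), modifier "canyon".
Inside "monastery heron": head "heron", modifier "monastery".
Assembled: [[forest [festival [canyon [monastery heron]]]] tanner].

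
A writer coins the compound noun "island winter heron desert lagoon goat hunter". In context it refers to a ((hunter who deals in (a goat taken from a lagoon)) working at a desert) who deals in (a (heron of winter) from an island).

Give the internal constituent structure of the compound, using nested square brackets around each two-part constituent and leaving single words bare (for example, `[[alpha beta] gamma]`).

[[island [winter heron]] [desert [[lagoon goat] hunter]]]

The outermost head in the paraphrase is "hunter" (specifically "desert lagoon goat hunter"), modified by "island winter heron".
"island winter heron" → head "heron" (specifically "winter heron"), modifier "island".
"winter heron" → head "heron", modifier "winter".
"desert lagoon goat hunter" → head "hunter" (specifically "lagoon goat hunter"), modifier "desert".
"lagoon goat hunter" → head "hunter", modifier "lagoon goat".
"lagoon goat" → head "goat", modifier "lagoon".
So the structure is [[island [winter heron]] [desert [[lagoon goat] hunter]]].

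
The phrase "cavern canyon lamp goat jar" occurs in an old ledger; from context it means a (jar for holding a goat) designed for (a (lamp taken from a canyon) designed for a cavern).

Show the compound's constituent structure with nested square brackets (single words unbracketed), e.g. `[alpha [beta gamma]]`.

[[cavern [canyon lamp]] [goat jar]]

At the top level: head "jar" (specifically "goat jar"); modifier "cavern canyon lamp".
Within "cavern canyon lamp", the head is "lamp" (specifically "canyon lamp") and the modifier is "cavern".
Within "canyon lamp", the head is "lamp" and the modifier is "canyon".
Within "goat jar", the head is "jar" and the modifier is "goat".
Assembled: [[cavern [canyon lamp]] [goat jar]].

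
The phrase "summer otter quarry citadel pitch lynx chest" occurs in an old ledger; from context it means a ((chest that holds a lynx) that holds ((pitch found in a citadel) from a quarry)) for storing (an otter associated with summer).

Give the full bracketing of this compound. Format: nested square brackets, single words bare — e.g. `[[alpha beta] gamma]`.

The outermost head in the paraphrase is "chest" (specifically "quarry citadel pitch lynx chest"), modified by "summer otter".
"summer otter" → head "otter", modifier "summer".
"quarry citadel pitch lynx chest" → head "chest" (specifically "lynx chest"), modifier "quarry citadel pitch".
"quarry citadel pitch" → head "pitch" (specifically "citadel pitch"), modifier "quarry".
"citadel pitch" → head "pitch", modifier "citadel".
"lynx chest" → head "chest", modifier "lynx".
Putting it together: [[summer otter] [[quarry [citadel pitch]] [lynx chest]]].

[[summer otter] [[quarry [citadel pitch]] [lynx chest]]]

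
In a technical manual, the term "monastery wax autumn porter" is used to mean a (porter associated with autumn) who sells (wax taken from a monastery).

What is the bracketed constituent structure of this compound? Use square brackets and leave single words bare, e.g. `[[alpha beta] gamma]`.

Whole compound: head "porter" (specifically "autumn porter"), modifier "monastery wax".
"monastery wax" → head "wax", modifier "monastery".
"autumn porter" → head "porter", modifier "autumn".
Assembled: [[monastery wax] [autumn porter]].

[[monastery wax] [autumn porter]]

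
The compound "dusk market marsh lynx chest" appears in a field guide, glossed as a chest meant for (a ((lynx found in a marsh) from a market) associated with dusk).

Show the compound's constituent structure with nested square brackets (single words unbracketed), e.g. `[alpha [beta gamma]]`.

[[dusk [market [marsh lynx]]] chest]

Whole compound: head "chest", modifier "dusk market marsh lynx".
Inside "dusk market marsh lynx": head "lynx" (specifically "market marsh lynx"), modifier "dusk".
Inside "market marsh lynx": head "lynx" (specifically "marsh lynx"), modifier "market".
Inside "marsh lynx": head "lynx", modifier "marsh".
Putting it together: [[dusk [market [marsh lynx]]] chest].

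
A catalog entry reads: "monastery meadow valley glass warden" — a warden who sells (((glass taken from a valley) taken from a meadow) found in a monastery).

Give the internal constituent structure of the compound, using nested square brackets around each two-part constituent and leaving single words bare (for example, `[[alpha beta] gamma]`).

At the top level: head "warden"; modifier "monastery meadow valley glass".
Inside "monastery meadow valley glass": head "glass" (specifically "meadow valley glass"), modifier "monastery".
Inside "meadow valley glass": head "glass" (specifically "valley glass"), modifier "meadow".
Inside "valley glass": head "glass", modifier "valley".
Putting it together: [[monastery [meadow [valley glass]]] warden].

[[monastery [meadow [valley glass]]] warden]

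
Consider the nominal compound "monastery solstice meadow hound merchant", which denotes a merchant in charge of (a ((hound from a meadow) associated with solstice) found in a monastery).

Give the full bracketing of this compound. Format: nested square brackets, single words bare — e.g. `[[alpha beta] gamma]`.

[[monastery [solstice [meadow hound]]] merchant]

Overall it is a kind of merchant; the modifier is "monastery solstice meadow hound".
Within "monastery solstice meadow hound", the head is "hound" (specifically "solstice meadow hound") and the modifier is "monastery".
Within "solstice meadow hound", the head is "hound" (specifically "meadow hound") and the modifier is "solstice".
Within "meadow hound", the head is "hound" and the modifier is "meadow".
Assembled: [[monastery [solstice [meadow hound]]] merchant].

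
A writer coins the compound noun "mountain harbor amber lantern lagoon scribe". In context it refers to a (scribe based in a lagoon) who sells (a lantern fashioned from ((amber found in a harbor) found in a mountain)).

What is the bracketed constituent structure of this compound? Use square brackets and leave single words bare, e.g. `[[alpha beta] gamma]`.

[[[mountain [harbor amber]] lantern] [lagoon scribe]]

At the top level: head "scribe" (specifically "lagoon scribe"); modifier "mountain harbor amber lantern".
Inside "mountain harbor amber lantern": head "lantern", modifier "mountain harbor amber".
Inside "mountain harbor amber": head "amber" (specifically "harbor amber"), modifier "mountain".
Inside "harbor amber": head "amber", modifier "harbor".
Inside "lagoon scribe": head "scribe", modifier "lagoon".
Putting it together: [[[mountain [harbor amber]] lantern] [lagoon scribe]].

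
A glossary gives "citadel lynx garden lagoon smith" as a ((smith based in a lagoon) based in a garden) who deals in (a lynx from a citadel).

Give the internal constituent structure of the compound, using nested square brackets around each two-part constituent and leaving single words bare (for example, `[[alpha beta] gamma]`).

At the top level: head "smith" (specifically "garden lagoon smith"); modifier "citadel lynx".
"citadel lynx" → head "lynx", modifier "citadel".
"garden lagoon smith" → head "smith" (specifically "lagoon smith"), modifier "garden".
"lagoon smith" → head "smith", modifier "lagoon".
So the structure is [[citadel lynx] [garden [lagoon smith]]].

[[citadel lynx] [garden [lagoon smith]]]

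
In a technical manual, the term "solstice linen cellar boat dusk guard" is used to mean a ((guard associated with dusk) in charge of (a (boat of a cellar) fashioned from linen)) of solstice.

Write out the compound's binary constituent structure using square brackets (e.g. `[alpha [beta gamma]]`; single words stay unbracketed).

At the top level: head "guard" (specifically "linen cellar boat dusk guard"); modifier "solstice".
Inside "linen cellar boat dusk guard": head "guard" (specifically "dusk guard"), modifier "linen cellar boat".
Inside "linen cellar boat": head "boat" (specifically "cellar boat"), modifier "linen".
Inside "cellar boat": head "boat", modifier "cellar".
Inside "dusk guard": head "guard", modifier "dusk".
Assembled: [solstice [[linen [cellar boat]] [dusk guard]]].

[solstice [[linen [cellar boat]] [dusk guard]]]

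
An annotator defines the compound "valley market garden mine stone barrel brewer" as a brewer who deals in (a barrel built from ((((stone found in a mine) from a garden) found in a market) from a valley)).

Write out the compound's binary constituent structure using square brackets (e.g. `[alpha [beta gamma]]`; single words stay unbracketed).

Overall it is a kind of brewer; the modifier is "valley market garden mine stone barrel".
Inside "valley market garden mine stone barrel": head "barrel", modifier "valley market garden mine stone".
Inside "valley market garden mine stone": head "stone" (specifically "market garden mine stone"), modifier "valley".
Inside "market garden mine stone": head "stone" (specifically "garden mine stone"), modifier "market".
Inside "garden mine stone": head "stone" (specifically "mine stone"), modifier "garden".
Inside "mine stone": head "stone", modifier "mine".
So the structure is [[[valley [market [garden [mine stone]]]] barrel] brewer].

[[[valley [market [garden [mine stone]]]] barrel] brewer]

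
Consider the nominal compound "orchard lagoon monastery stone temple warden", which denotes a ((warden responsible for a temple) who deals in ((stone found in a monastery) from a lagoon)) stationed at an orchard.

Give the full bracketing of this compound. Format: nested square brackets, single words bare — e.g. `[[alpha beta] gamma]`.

[orchard [[lagoon [monastery stone]] [temple warden]]]

Overall it is a kind of warden (specifically "lagoon monastery stone temple warden"); the modifier is "orchard".
"lagoon monastery stone temple warden" → head "warden" (specifically "temple warden"), modifier "lagoon monastery stone".
"lagoon monastery stone" → head "stone" (specifically "monastery stone"), modifier "lagoon".
"monastery stone" → head "stone", modifier "monastery".
"temple warden" → head "warden", modifier "temple".
So the structure is [orchard [[lagoon [monastery stone]] [temple warden]]].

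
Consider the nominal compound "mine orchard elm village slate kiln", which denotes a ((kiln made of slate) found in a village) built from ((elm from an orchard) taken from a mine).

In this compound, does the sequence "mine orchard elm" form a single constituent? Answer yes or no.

The paraphrase groups the words so that "mine orchard elm" is one unit: it corresponds to a single parenthesized sub-phrase.
The full structure is [[mine [orchard elm]] [village [slate kiln]]], in which [mine orchard elm] is a constituent.

yes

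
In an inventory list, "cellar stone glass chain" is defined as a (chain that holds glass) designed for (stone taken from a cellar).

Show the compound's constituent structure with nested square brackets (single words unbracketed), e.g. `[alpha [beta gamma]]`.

[[cellar stone] [glass chain]]

Overall it is a kind of chain (specifically "glass chain"); the modifier is "cellar stone".
Within "cellar stone", the head is "stone" and the modifier is "cellar".
Within "glass chain", the head is "chain" and the modifier is "glass".
Putting it together: [[cellar stone] [glass chain]].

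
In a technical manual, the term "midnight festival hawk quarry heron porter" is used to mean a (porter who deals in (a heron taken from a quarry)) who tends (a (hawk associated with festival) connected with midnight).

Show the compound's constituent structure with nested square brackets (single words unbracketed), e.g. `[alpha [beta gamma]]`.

The outermost head in the paraphrase is "porter" (specifically "quarry heron porter"), modified by "midnight festival hawk".
Within "midnight festival hawk", the head is "hawk" (specifically "festival hawk") and the modifier is "midnight".
Within "festival hawk", the head is "hawk" and the modifier is "festival".
Within "quarry heron porter", the head is "porter" and the modifier is "quarry heron".
Within "quarry heron", the head is "heron" and the modifier is "quarry".
So the structure is [[midnight [festival hawk]] [[quarry heron] porter]].

[[midnight [festival hawk]] [[quarry heron] porter]]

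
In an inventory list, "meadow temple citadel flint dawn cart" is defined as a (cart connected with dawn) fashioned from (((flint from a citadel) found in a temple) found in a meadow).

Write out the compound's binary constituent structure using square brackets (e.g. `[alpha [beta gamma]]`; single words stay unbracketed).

[[meadow [temple [citadel flint]]] [dawn cart]]

At the top level: head "cart" (specifically "dawn cart"); modifier "meadow temple citadel flint".
"meadow temple citadel flint" → head "flint" (specifically "temple citadel flint"), modifier "meadow".
"temple citadel flint" → head "flint" (specifically "citadel flint"), modifier "temple".
"citadel flint" → head "flint", modifier "citadel".
"dawn cart" → head "cart", modifier "dawn".
So the structure is [[meadow [temple [citadel flint]]] [dawn cart]].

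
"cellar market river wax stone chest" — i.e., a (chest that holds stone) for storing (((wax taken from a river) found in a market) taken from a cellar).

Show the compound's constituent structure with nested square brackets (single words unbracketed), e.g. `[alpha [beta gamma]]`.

[[cellar [market [river wax]]] [stone chest]]

The outermost head in the paraphrase is "chest" (specifically "stone chest"), modified by "cellar market river wax".
"cellar market river wax" → head "wax" (specifically "market river wax"), modifier "cellar".
"market river wax" → head "wax" (specifically "river wax"), modifier "market".
"river wax" → head "wax", modifier "river".
"stone chest" → head "chest", modifier "stone".
Putting it together: [[cellar [market [river wax]]] [stone chest]].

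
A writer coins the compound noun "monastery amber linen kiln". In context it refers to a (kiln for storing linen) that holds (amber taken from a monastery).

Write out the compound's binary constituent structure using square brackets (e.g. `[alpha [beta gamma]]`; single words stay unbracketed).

[[monastery amber] [linen kiln]]

Whole compound: head "kiln" (specifically "linen kiln"), modifier "monastery amber".
Inside "monastery amber": head "amber", modifier "monastery".
Inside "linen kiln": head "kiln", modifier "linen".
Assembled: [[monastery amber] [linen kiln]].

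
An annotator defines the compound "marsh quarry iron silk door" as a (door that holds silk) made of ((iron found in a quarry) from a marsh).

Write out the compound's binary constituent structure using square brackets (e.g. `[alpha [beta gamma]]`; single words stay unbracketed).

[[marsh [quarry iron]] [silk door]]

Whole compound: head "door" (specifically "silk door"), modifier "marsh quarry iron".
Inside "marsh quarry iron": head "iron" (specifically "quarry iron"), modifier "marsh".
Inside "quarry iron": head "iron", modifier "quarry".
Inside "silk door": head "door", modifier "silk".
Assembled: [[marsh [quarry iron]] [silk door]].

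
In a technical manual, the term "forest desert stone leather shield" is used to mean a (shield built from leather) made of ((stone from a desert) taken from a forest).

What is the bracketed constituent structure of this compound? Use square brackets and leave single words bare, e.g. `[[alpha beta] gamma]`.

At the top level: head "shield" (specifically "leather shield"); modifier "forest desert stone".
Inside "forest desert stone": head "stone" (specifically "desert stone"), modifier "forest".
Inside "desert stone": head "stone", modifier "desert".
Inside "leather shield": head "shield", modifier "leather".
Assembled: [[forest [desert stone]] [leather shield]].

[[forest [desert stone]] [leather shield]]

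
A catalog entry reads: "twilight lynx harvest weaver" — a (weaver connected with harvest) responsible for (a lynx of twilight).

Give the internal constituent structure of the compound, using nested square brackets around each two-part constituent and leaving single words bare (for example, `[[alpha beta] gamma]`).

The outermost head in the paraphrase is "weaver" (specifically "harvest weaver"), modified by "twilight lynx".
"twilight lynx" → head "lynx", modifier "twilight".
"harvest weaver" → head "weaver", modifier "harvest".
Putting it together: [[twilight lynx] [harvest weaver]].

[[twilight lynx] [harvest weaver]]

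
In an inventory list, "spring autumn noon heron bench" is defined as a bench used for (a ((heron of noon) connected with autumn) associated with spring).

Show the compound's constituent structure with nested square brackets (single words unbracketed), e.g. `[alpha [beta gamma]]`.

[[spring [autumn [noon heron]]] bench]

At the top level: head "bench"; modifier "spring autumn noon heron".
Inside "spring autumn noon heron": head "heron" (specifically "autumn noon heron"), modifier "spring".
Inside "autumn noon heron": head "heron" (specifically "noon heron"), modifier "autumn".
Inside "noon heron": head "heron", modifier "noon".
Assembled: [[spring [autumn [noon heron]]] bench].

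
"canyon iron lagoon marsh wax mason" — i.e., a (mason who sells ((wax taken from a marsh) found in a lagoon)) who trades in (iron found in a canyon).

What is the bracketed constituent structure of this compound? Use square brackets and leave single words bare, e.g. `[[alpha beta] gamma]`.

Whole compound: head "mason" (specifically "lagoon marsh wax mason"), modifier "canyon iron".
Within "canyon iron", the head is "iron" and the modifier is "canyon".
Within "lagoon marsh wax mason", the head is "mason" and the modifier is "lagoon marsh wax".
Within "lagoon marsh wax", the head is "wax" (specifically "marsh wax") and the modifier is "lagoon".
Within "marsh wax", the head is "wax" and the modifier is "marsh".
Putting it together: [[canyon iron] [[lagoon [marsh wax]] mason]].

[[canyon iron] [[lagoon [marsh wax]] mason]]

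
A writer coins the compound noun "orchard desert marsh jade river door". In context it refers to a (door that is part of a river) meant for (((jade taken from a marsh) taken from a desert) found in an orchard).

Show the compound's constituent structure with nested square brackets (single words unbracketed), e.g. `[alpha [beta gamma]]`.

The outermost head in the paraphrase is "door" (specifically "river door"), modified by "orchard desert marsh jade".
Inside "orchard desert marsh jade": head "jade" (specifically "desert marsh jade"), modifier "orchard".
Inside "desert marsh jade": head "jade" (specifically "marsh jade"), modifier "desert".
Inside "marsh jade": head "jade", modifier "marsh".
Inside "river door": head "door", modifier "river".
Assembled: [[orchard [desert [marsh jade]]] [river door]].

[[orchard [desert [marsh jade]]] [river door]]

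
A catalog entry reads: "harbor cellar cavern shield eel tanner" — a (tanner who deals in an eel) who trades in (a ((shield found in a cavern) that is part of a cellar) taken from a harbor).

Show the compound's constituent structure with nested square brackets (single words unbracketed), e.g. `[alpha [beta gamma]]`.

The outermost head in the paraphrase is "tanner" (specifically "eel tanner"), modified by "harbor cellar cavern shield".
Within "harbor cellar cavern shield", the head is "shield" (specifically "cellar cavern shield") and the modifier is "harbor".
Within "cellar cavern shield", the head is "shield" (specifically "cavern shield") and the modifier is "cellar".
Within "cavern shield", the head is "shield" and the modifier is "cavern".
Within "eel tanner", the head is "tanner" and the modifier is "eel".
So the structure is [[harbor [cellar [cavern shield]]] [eel tanner]].

[[harbor [cellar [cavern shield]]] [eel tanner]]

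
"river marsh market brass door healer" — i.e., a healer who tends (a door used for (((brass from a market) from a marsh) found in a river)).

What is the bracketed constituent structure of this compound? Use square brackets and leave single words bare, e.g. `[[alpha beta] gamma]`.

[[[river [marsh [market brass]]] door] healer]

Whole compound: head "healer", modifier "river marsh market brass door".
Within "river marsh market brass door", the head is "door" and the modifier is "river marsh market brass".
Within "river marsh market brass", the head is "brass" (specifically "marsh market brass") and the modifier is "river".
Within "marsh market brass", the head is "brass" (specifically "market brass") and the modifier is "marsh".
Within "market brass", the head is "brass" and the modifier is "market".
Assembled: [[[river [marsh [market brass]]] door] healer].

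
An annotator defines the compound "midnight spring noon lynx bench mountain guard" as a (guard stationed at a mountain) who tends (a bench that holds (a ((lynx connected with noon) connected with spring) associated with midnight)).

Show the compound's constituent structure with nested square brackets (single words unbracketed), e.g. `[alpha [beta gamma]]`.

At the top level: head "guard" (specifically "mountain guard"); modifier "midnight spring noon lynx bench".
Inside "midnight spring noon lynx bench": head "bench", modifier "midnight spring noon lynx".
Inside "midnight spring noon lynx": head "lynx" (specifically "spring noon lynx"), modifier "midnight".
Inside "spring noon lynx": head "lynx" (specifically "noon lynx"), modifier "spring".
Inside "noon lynx": head "lynx", modifier "noon".
Inside "mountain guard": head "guard", modifier "mountain".
Putting it together: [[[midnight [spring [noon lynx]]] bench] [mountain guard]].

[[[midnight [spring [noon lynx]]] bench] [mountain guard]]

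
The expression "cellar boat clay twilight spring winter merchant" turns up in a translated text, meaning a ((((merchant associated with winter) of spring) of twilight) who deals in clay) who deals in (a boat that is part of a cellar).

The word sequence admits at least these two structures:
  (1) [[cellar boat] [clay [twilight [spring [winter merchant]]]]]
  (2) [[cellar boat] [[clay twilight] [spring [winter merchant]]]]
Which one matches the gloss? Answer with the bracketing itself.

[[cellar boat] [clay [twilight [spring [winter merchant]]]]]

The paraphrase's head is the "merchant" part ("clay twilight spring winter merchant"); its modifier is "cellar boat".
That top-level split, carried through the inner groups, gives [[cellar boat] [clay [twilight [spring [winter merchant]]]]].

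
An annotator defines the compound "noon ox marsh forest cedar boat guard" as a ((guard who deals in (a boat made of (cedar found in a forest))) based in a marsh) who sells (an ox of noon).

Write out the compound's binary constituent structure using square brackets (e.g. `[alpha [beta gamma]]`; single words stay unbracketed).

[[noon ox] [marsh [[[forest cedar] boat] guard]]]

At the top level: head "guard" (specifically "marsh forest cedar boat guard"); modifier "noon ox".
Inside "noon ox": head "ox", modifier "noon".
Inside "marsh forest cedar boat guard": head "guard" (specifically "forest cedar boat guard"), modifier "marsh".
Inside "forest cedar boat guard": head "guard", modifier "forest cedar boat".
Inside "forest cedar boat": head "boat", modifier "forest cedar".
Inside "forest cedar": head "cedar", modifier "forest".
Assembled: [[noon ox] [marsh [[[forest cedar] boat] guard]]].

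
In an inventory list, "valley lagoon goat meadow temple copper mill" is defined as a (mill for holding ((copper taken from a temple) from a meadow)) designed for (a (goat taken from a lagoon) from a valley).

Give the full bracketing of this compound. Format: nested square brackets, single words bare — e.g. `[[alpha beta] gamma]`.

Overall it is a kind of mill (specifically "meadow temple copper mill"); the modifier is "valley lagoon goat".
Within "valley lagoon goat", the head is "goat" (specifically "lagoon goat") and the modifier is "valley".
Within "lagoon goat", the head is "goat" and the modifier is "lagoon".
Within "meadow temple copper mill", the head is "mill" and the modifier is "meadow temple copper".
Within "meadow temple copper", the head is "copper" (specifically "temple copper") and the modifier is "meadow".
Within "temple copper", the head is "copper" and the modifier is "temple".
So the structure is [[valley [lagoon goat]] [[meadow [temple copper]] mill]].

[[valley [lagoon goat]] [[meadow [temple copper]] mill]]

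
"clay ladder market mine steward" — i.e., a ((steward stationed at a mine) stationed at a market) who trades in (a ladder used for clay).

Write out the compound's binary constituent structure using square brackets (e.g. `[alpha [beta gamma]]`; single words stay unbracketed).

[[clay ladder] [market [mine steward]]]

The outermost head in the paraphrase is "steward" (specifically "market mine steward"), modified by "clay ladder".
"clay ladder" → head "ladder", modifier "clay".
"market mine steward" → head "steward" (specifically "mine steward"), modifier "market".
"mine steward" → head "steward", modifier "mine".
So the structure is [[clay ladder] [market [mine steward]]].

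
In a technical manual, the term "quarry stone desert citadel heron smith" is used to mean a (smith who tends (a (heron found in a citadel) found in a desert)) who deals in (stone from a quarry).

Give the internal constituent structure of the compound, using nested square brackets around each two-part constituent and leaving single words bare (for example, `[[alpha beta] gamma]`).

The outermost head in the paraphrase is "smith" (specifically "desert citadel heron smith"), modified by "quarry stone".
"quarry stone" → head "stone", modifier "quarry".
"desert citadel heron smith" → head "smith", modifier "desert citadel heron".
"desert citadel heron" → head "heron" (specifically "citadel heron"), modifier "desert".
"citadel heron" → head "heron", modifier "citadel".
Assembled: [[quarry stone] [[desert [citadel heron]] smith]].

[[quarry stone] [[desert [citadel heron]] smith]]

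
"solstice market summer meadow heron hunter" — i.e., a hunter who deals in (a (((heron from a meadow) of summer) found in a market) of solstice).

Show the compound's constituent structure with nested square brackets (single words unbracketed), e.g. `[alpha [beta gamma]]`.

[[solstice [market [summer [meadow heron]]]] hunter]

The outermost head in the paraphrase is "hunter", modified by "solstice market summer meadow heron".
Within "solstice market summer meadow heron", the head is "heron" (specifically "market summer meadow heron") and the modifier is "solstice".
Within "market summer meadow heron", the head is "heron" (specifically "summer meadow heron") and the modifier is "market".
Within "summer meadow heron", the head is "heron" (specifically "meadow heron") and the modifier is "summer".
Within "meadow heron", the head is "heron" and the modifier is "meadow".
Assembled: [[solstice [market [summer [meadow heron]]]] hunter].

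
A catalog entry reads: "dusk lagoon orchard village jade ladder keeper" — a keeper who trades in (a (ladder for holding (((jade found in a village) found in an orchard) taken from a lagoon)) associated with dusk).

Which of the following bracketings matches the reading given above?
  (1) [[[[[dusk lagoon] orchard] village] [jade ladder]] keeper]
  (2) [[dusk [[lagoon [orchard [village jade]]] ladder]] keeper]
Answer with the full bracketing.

The paraphrase's head is the "keeper" part ("keeper"); its modifier is "dusk lagoon orchard village jade ladder".
That top-level split, carried through the inner groups, gives [[dusk [[lagoon [orchard [village jade]]] ladder]] keeper].

[[dusk [[lagoon [orchard [village jade]]] ladder]] keeper]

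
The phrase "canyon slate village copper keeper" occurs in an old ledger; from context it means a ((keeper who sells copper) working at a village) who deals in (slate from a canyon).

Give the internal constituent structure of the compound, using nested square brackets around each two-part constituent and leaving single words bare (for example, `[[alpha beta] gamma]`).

Whole compound: head "keeper" (specifically "village copper keeper"), modifier "canyon slate".
Inside "canyon slate": head "slate", modifier "canyon".
Inside "village copper keeper": head "keeper" (specifically "copper keeper"), modifier "village".
Inside "copper keeper": head "keeper", modifier "copper".
So the structure is [[canyon slate] [village [copper keeper]]].

[[canyon slate] [village [copper keeper]]]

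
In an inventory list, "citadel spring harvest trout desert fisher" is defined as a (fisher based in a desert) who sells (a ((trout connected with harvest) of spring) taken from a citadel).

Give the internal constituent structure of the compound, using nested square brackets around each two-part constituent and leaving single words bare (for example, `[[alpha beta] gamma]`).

The outermost head in the paraphrase is "fisher" (specifically "desert fisher"), modified by "citadel spring harvest trout".
"citadel spring harvest trout" → head "trout" (specifically "spring harvest trout"), modifier "citadel".
"spring harvest trout" → head "trout" (specifically "harvest trout"), modifier "spring".
"harvest trout" → head "trout", modifier "harvest".
"desert fisher" → head "fisher", modifier "desert".
Assembled: [[citadel [spring [harvest trout]]] [desert fisher]].

[[citadel [spring [harvest trout]]] [desert fisher]]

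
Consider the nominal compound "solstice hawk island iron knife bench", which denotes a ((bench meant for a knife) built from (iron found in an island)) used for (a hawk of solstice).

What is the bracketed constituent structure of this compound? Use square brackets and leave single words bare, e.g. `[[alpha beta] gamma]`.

At the top level: head "bench" (specifically "island iron knife bench"); modifier "solstice hawk".
Within "solstice hawk", the head is "hawk" and the modifier is "solstice".
Within "island iron knife bench", the head is "bench" (specifically "knife bench") and the modifier is "island iron".
Within "island iron", the head is "iron" and the modifier is "island".
Within "knife bench", the head is "bench" and the modifier is "knife".
Assembled: [[solstice hawk] [[island iron] [knife bench]]].

[[solstice hawk] [[island iron] [knife bench]]]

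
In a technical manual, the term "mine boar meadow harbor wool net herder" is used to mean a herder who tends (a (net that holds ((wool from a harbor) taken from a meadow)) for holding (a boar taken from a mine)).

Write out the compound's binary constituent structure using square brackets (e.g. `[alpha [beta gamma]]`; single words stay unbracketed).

[[[mine boar] [[meadow [harbor wool]] net]] herder]

The outermost head in the paraphrase is "herder", modified by "mine boar meadow harbor wool net".
Inside "mine boar meadow harbor wool net": head "net" (specifically "meadow harbor wool net"), modifier "mine boar".
Inside "mine boar": head "boar", modifier "mine".
Inside "meadow harbor wool net": head "net", modifier "meadow harbor wool".
Inside "meadow harbor wool": head "wool" (specifically "harbor wool"), modifier "meadow".
Inside "harbor wool": head "wool", modifier "harbor".
So the structure is [[[mine boar] [[meadow [harbor wool]] net]] herder].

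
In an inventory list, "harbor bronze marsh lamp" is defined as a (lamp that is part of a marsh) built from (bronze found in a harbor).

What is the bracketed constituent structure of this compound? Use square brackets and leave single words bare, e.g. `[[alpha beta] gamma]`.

Overall it is a kind of lamp (specifically "marsh lamp"); the modifier is "harbor bronze".
"harbor bronze" → head "bronze", modifier "harbor".
"marsh lamp" → head "lamp", modifier "marsh".
Assembled: [[harbor bronze] [marsh lamp]].

[[harbor bronze] [marsh lamp]]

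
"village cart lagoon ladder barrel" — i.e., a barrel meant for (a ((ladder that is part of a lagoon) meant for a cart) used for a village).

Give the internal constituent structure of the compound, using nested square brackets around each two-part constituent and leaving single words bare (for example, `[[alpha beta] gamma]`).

Overall it is a kind of barrel; the modifier is "village cart lagoon ladder".
Within "village cart lagoon ladder", the head is "ladder" (specifically "cart lagoon ladder") and the modifier is "village".
Within "cart lagoon ladder", the head is "ladder" (specifically "lagoon ladder") and the modifier is "cart".
Within "lagoon ladder", the head is "ladder" and the modifier is "lagoon".
Putting it together: [[village [cart [lagoon ladder]]] barrel].

[[village [cart [lagoon ladder]]] barrel]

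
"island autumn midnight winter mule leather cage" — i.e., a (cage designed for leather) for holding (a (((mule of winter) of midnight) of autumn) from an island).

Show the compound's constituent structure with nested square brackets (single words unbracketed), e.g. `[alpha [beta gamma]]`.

At the top level: head "cage" (specifically "leather cage"); modifier "island autumn midnight winter mule".
"island autumn midnight winter mule" → head "mule" (specifically "autumn midnight winter mule"), modifier "island".
"autumn midnight winter mule" → head "mule" (specifically "midnight winter mule"), modifier "autumn".
"midnight winter mule" → head "mule" (specifically "winter mule"), modifier "midnight".
"winter mule" → head "mule", modifier "winter".
"leather cage" → head "cage", modifier "leather".
Assembled: [[island [autumn [midnight [winter mule]]]] [leather cage]].

[[island [autumn [midnight [winter mule]]]] [leather cage]]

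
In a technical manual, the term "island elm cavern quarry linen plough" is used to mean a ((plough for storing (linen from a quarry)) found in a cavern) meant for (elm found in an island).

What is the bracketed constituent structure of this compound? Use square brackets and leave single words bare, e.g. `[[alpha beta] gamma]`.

[[island elm] [cavern [[quarry linen] plough]]]

Overall it is a kind of plough (specifically "cavern quarry linen plough"); the modifier is "island elm".
Within "island elm", the head is "elm" and the modifier is "island".
Within "cavern quarry linen plough", the head is "plough" (specifically "quarry linen plough") and the modifier is "cavern".
Within "quarry linen plough", the head is "plough" and the modifier is "quarry linen".
Within "quarry linen", the head is "linen" and the modifier is "quarry".
Assembled: [[island elm] [cavern [[quarry linen] plough]]].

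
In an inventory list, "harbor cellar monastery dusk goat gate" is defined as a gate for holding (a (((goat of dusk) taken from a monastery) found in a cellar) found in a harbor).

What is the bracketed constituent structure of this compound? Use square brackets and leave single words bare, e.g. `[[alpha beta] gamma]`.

At the top level: head "gate"; modifier "harbor cellar monastery dusk goat".
Inside "harbor cellar monastery dusk goat": head "goat" (specifically "cellar monastery dusk goat"), modifier "harbor".
Inside "cellar monastery dusk goat": head "goat" (specifically "monastery dusk goat"), modifier "cellar".
Inside "monastery dusk goat": head "goat" (specifically "dusk goat"), modifier "monastery".
Inside "dusk goat": head "goat", modifier "dusk".
So the structure is [[harbor [cellar [monastery [dusk goat]]]] gate].

[[harbor [cellar [monastery [dusk goat]]]] gate]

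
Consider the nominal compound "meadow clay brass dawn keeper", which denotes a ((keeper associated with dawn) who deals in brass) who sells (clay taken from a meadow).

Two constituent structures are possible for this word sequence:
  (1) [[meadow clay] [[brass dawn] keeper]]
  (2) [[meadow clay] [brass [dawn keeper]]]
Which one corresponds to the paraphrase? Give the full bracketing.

The paraphrase's head is the "keeper" part ("brass dawn keeper"); its modifier is "meadow clay".
That top-level split, carried through the inner groups, gives [[meadow clay] [brass [dawn keeper]]].

[[meadow clay] [brass [dawn keeper]]]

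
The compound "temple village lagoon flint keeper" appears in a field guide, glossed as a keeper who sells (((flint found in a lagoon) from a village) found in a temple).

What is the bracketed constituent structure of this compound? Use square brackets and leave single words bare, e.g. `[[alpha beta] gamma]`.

Overall it is a kind of keeper; the modifier is "temple village lagoon flint".
Within "temple village lagoon flint", the head is "flint" (specifically "village lagoon flint") and the modifier is "temple".
Within "village lagoon flint", the head is "flint" (specifically "lagoon flint") and the modifier is "village".
Within "lagoon flint", the head is "flint" and the modifier is "lagoon".
Putting it together: [[temple [village [lagoon flint]]] keeper].

[[temple [village [lagoon flint]]] keeper]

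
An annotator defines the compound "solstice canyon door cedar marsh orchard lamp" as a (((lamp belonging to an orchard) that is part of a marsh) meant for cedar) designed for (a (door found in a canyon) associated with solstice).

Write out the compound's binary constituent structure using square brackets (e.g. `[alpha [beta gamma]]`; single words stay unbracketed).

[[solstice [canyon door]] [cedar [marsh [orchard lamp]]]]

The outermost head in the paraphrase is "lamp" (specifically "cedar marsh orchard lamp"), modified by "solstice canyon door".
Within "solstice canyon door", the head is "door" (specifically "canyon door") and the modifier is "solstice".
Within "canyon door", the head is "door" and the modifier is "canyon".
Within "cedar marsh orchard lamp", the head is "lamp" (specifically "marsh orchard lamp") and the modifier is "cedar".
Within "marsh orchard lamp", the head is "lamp" (specifically "orchard lamp") and the modifier is "marsh".
Within "orchard lamp", the head is "lamp" and the modifier is "orchard".
Assembled: [[solstice [canyon door]] [cedar [marsh [orchard lamp]]]].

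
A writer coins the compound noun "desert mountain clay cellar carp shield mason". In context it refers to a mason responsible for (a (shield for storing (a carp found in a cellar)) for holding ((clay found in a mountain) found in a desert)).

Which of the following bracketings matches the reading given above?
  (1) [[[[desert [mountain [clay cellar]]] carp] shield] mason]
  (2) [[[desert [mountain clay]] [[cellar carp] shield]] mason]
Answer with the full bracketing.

[[[desert [mountain clay]] [[cellar carp] shield]] mason]

The paraphrase's head is the "mason" part ("mason"); its modifier is "desert mountain clay cellar carp shield".
That top-level split, carried through the inner groups, gives [[[desert [mountain clay]] [[cellar carp] shield]] mason].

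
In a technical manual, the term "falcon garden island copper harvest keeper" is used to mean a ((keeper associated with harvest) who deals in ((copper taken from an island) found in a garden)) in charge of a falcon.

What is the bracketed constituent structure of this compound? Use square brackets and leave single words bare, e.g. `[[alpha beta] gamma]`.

[falcon [[garden [island copper]] [harvest keeper]]]

Whole compound: head "keeper" (specifically "garden island copper harvest keeper"), modifier "falcon".
Inside "garden island copper harvest keeper": head "keeper" (specifically "harvest keeper"), modifier "garden island copper".
Inside "garden island copper": head "copper" (specifically "island copper"), modifier "garden".
Inside "island copper": head "copper", modifier "island".
Inside "harvest keeper": head "keeper", modifier "harvest".
So the structure is [falcon [[garden [island copper]] [harvest keeper]]].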